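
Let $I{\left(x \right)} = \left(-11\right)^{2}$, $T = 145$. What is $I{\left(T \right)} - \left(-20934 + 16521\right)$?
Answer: $4534$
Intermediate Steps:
$I{\left(x \right)} = 121$
$I{\left(T \right)} - \left(-20934 + 16521\right) = 121 - \left(-20934 + 16521\right) = 121 - -4413 = 121 + 4413 = 4534$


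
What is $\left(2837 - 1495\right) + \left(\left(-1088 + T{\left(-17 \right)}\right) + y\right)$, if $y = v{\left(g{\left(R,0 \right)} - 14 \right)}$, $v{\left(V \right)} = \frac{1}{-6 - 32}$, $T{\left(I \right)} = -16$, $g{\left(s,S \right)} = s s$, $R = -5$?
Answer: $\frac{9043}{38} \approx 237.97$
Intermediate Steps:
$g{\left(s,S \right)} = s^{2}$
$v{\left(V \right)} = - \frac{1}{38}$ ($v{\left(V \right)} = \frac{1}{-38} = - \frac{1}{38}$)
$y = - \frac{1}{38} \approx -0.026316$
$\left(2837 - 1495\right) + \left(\left(-1088 + T{\left(-17 \right)}\right) + y\right) = \left(2837 - 1495\right) - \frac{41953}{38} = 1342 - \frac{41953}{38} = \frac{9043}{38}$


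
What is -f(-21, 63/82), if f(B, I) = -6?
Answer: 6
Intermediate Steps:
-f(-21, 63/82) = -1*(-6) = 6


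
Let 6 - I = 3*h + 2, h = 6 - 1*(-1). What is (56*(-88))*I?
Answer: 83776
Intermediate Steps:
h = 7 (h = 6 + 1 = 7)
I = -17 (I = 6 - (3*7 + 2) = 6 - (21 + 2) = 6 - 1*23 = 6 - 23 = -17)
(56*(-88))*I = (56*(-88))*(-17) = -4928*(-17) = 83776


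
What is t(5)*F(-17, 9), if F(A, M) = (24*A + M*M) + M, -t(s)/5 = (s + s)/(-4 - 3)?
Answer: -15900/7 ≈ -2271.4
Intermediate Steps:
t(s) = 10*s/7 (t(s) = -5*(s + s)/(-4 - 3) = -5*2*s/(-7) = -5*2*s*(-1)/7 = -(-10)*s/7 = 10*s/7)
F(A, M) = M + M² + 24*A (F(A, M) = (24*A + M²) + M = (M² + 24*A) + M = M + M² + 24*A)
t(5)*F(-17, 9) = ((10/7)*5)*(9 + 9² + 24*(-17)) = 50*(9 + 81 - 408)/7 = (50/7)*(-318) = -15900/7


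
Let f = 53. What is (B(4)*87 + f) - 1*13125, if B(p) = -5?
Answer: -13507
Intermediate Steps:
(B(4)*87 + f) - 1*13125 = (-5*87 + 53) - 1*13125 = (-435 + 53) - 13125 = -382 - 13125 = -13507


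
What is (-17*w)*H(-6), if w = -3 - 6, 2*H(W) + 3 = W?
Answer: -1377/2 ≈ -688.50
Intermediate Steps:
H(W) = -3/2 + W/2
w = -9
(-17*w)*H(-6) = (-17*(-9))*(-3/2 + (1/2)*(-6)) = 153*(-3/2 - 3) = 153*(-9/2) = -1377/2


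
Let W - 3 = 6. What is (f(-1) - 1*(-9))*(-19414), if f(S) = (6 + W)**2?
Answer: -4542876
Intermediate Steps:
W = 9 (W = 3 + 6 = 9)
f(S) = 225 (f(S) = (6 + 9)**2 = 15**2 = 225)
(f(-1) - 1*(-9))*(-19414) = (225 - 1*(-9))*(-19414) = (225 + 9)*(-19414) = 234*(-19414) = -4542876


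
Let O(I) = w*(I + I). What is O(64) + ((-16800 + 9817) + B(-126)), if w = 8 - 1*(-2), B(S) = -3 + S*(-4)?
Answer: -5202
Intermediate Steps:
B(S) = -3 - 4*S
w = 10 (w = 8 + 2 = 10)
O(I) = 20*I (O(I) = 10*(I + I) = 10*(2*I) = 20*I)
O(64) + ((-16800 + 9817) + B(-126)) = 20*64 + ((-16800 + 9817) + (-3 - 4*(-126))) = 1280 + (-6983 + (-3 + 504)) = 1280 + (-6983 + 501) = 1280 - 6482 = -5202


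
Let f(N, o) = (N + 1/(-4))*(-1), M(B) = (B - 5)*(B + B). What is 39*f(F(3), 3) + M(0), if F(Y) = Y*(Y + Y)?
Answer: -2769/4 ≈ -692.25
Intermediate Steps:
F(Y) = 2*Y² (F(Y) = Y*(2*Y) = 2*Y²)
M(B) = 2*B*(-5 + B) (M(B) = (-5 + B)*(2*B) = 2*B*(-5 + B))
f(N, o) = ¼ - N (f(N, o) = (N + 1*(-¼))*(-1) = (N - ¼)*(-1) = (-¼ + N)*(-1) = ¼ - N)
39*f(F(3), 3) + M(0) = 39*(¼ - 2*3²) + 2*0*(-5 + 0) = 39*(¼ - 2*9) + 2*0*(-5) = 39*(¼ - 1*18) + 0 = 39*(¼ - 18) + 0 = 39*(-71/4) + 0 = -2769/4 + 0 = -2769/4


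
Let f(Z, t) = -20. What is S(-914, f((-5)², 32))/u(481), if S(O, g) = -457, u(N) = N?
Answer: -457/481 ≈ -0.95010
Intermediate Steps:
S(-914, f((-5)², 32))/u(481) = -457/481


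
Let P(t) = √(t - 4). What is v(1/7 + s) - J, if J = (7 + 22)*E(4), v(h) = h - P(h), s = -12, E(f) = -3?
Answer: 526/7 - I*√777/7 ≈ 75.143 - 3.9821*I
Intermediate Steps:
P(t) = √(-4 + t)
v(h) = h - √(-4 + h)
J = -87 (J = (7 + 22)*(-3) = 29*(-3) = -87)
v(1/7 + s) - J = ((1/7 - 12) - √(-4 + (1/7 - 12))) - 1*(-87) = ((⅐ - 12) - √(-4 + (⅐ - 12))) + 87 = (-83/7 - √(-4 - 83/7)) + 87 = (-83/7 - √(-111/7)) + 87 = (-83/7 - I*√777/7) + 87 = 526/7 - I*√777/7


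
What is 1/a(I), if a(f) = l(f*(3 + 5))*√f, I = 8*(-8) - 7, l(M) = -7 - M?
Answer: -I*√71/39831 ≈ -0.00021155*I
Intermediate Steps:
I = -71 (I = -64 - 7 = -71)
a(f) = √f*(-7 - 8*f) (a(f) = (-7 - f*(3 + 5))*√f = (-7 - f*8)*√f = (-7 - 8*f)*√f = √f*(-7 - 8*f))
1/a(I) = 1/(√(-71)*(-7 - 8*(-71))) = 1/((I*√71)*(-7 + 568)) = 1/((I*√71)*561) = 1/(561*I*√71) = -I*√71/39831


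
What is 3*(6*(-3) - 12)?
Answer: -90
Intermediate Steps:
3*(6*(-3) - 12) = 3*(-18 - 12) = 3*(-30) = -90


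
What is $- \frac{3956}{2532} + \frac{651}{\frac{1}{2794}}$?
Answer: $\frac{1151358913}{633} \approx 1.8189 \cdot 10^{6}$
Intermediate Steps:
$- \frac{3956}{2532} + \frac{651}{\frac{1}{2794}} = \left(-3956\right) \frac{1}{2532} + 651 \frac{1}{\frac{1}{2794}} = - \frac{989}{633} + 651 \cdot 2794 = - \frac{989}{633} + 1818894 = \frac{1151358913}{633}$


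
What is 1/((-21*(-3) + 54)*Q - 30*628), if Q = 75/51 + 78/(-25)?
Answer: -425/8089017 ≈ -5.2540e-5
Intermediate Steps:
Q = -701/425 (Q = 75*(1/51) + 78*(-1/25) = 25/17 - 78/25 = -701/425 ≈ -1.6494)
1/((-21*(-3) + 54)*Q - 30*628) = 1/((-21*(-3) + 54)*(-701/425) - 30*628) = 1/((63 + 54)*(-701/425) - 18840) = 1/(117*(-701/425) - 18840) = 1/(-82017/425 - 18840) = 1/(-8089017/425) = -425/8089017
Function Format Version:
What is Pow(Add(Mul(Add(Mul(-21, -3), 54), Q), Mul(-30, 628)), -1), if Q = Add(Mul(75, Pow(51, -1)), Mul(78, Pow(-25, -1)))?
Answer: Rational(-425, 8089017) ≈ -5.2540e-5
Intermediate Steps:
Q = Rational(-701, 425) (Q = Add(Mul(75, Rational(1, 51)), Mul(78, Rational(-1, 25))) = Add(Rational(25, 17), Rational(-78, 25)) = Rational(-701, 425) ≈ -1.6494)
Pow(Add(Mul(Add(Mul(-21, -3), 54), Q), Mul(-30, 628)), -1) = Pow(Add(Mul(Add(Mul(-21, -3), 54), Rational(-701, 425)), Mul(-30, 628)), -1) = Pow(Add(Mul(Add(63, 54), Rational(-701, 425)), -18840), -1) = Pow(Add(Mul(117, Rational(-701, 425)), -18840), -1) = Pow(Add(Rational(-82017, 425), -18840), -1) = Pow(Rational(-8089017, 425), -1) = Rational(-425, 8089017)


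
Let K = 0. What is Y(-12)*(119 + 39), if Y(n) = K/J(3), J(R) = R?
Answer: 0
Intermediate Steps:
Y(n) = 0 (Y(n) = 0/3 = 0*(⅓) = 0)
Y(-12)*(119 + 39) = 0*(119 + 39) = 0*158 = 0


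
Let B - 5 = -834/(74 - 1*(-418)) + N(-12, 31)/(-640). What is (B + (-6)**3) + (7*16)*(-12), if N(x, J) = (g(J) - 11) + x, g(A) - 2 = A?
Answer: -4084809/2624 ≈ -1556.7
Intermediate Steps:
g(A) = 2 + A
N(x, J) = -9 + J + x (N(x, J) = ((2 + J) - 11) + x = (-9 + J) + x = -9 + J + x)
B = 8631/2624 (B = 5 + (-834/(74 - 1*(-418)) + (-9 + 31 - 12)/(-640)) = 5 + (-834/(74 + 418) + 10*(-1/640)) = 5 + (-834/492 - 1/64) = 5 + (-834*1/492 - 1/64) = 5 + (-139/82 - 1/64) = 5 - 4489/2624 = 8631/2624 ≈ 3.2893)
(B + (-6)**3) + (7*16)*(-12) = (8631/2624 + (-6)**3) + (7*16)*(-12) = (8631/2624 - 216) + 112*(-12) = -558153/2624 - 1344 = -4084809/2624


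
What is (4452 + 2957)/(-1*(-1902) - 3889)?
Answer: -7409/1987 ≈ -3.7287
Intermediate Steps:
(4452 + 2957)/(-1*(-1902) - 3889) = 7409/(1902 - 3889) = 7409/(-1987) = 7409*(-1/1987) = -7409/1987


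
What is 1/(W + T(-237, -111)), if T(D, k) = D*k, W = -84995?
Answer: -1/58688 ≈ -1.7039e-5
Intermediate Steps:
1/(W + T(-237, -111)) = 1/(-84995 - 237*(-111)) = 1/(-84995 + 26307) = 1/(-58688) = -1/58688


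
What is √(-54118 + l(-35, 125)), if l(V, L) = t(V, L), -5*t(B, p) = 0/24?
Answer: I*√54118 ≈ 232.63*I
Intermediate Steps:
t(B, p) = 0 (t(B, p) = -0/24 = -⅕*0 = 0)
l(V, L) = 0
√(-54118 + l(-35, 125)) = √(-54118 + 0) = √(-54118) = I*√54118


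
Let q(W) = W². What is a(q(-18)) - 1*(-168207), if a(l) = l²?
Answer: 273183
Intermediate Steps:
a(q(-18)) - 1*(-168207) = ((-18)²)² - 1*(-168207) = 324² + 168207 = 104976 + 168207 = 273183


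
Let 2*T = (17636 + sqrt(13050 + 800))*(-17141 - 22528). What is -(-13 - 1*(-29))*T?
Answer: 5596819872 + 1586760*sqrt(554) ≈ 5.6342e+9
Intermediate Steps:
T = -349801242 - 198345*sqrt(554)/2 (T = ((17636 + sqrt(13050 + 800))*(-17141 - 22528))/2 = ((17636 + sqrt(13850))*(-39669))/2 = ((17636 + 5*sqrt(554))*(-39669))/2 = (-699602484 - 198345*sqrt(554))/2 = -349801242 - 198345*sqrt(554)/2 ≈ -3.5214e+8)
-(-13 - 1*(-29))*T = -(-13 - 1*(-29))*(-349801242 - 198345*sqrt(554)/2) = -(-13 + 29)*(-349801242 - 198345*sqrt(554)/2) = -16*(-349801242 - 198345*sqrt(554)/2) = -(-5596819872 - 1586760*sqrt(554)) = 5596819872 + 1586760*sqrt(554)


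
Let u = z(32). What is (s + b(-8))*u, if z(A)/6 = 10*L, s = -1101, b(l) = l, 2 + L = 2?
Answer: 0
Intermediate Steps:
L = 0 (L = -2 + 2 = 0)
z(A) = 0 (z(A) = 6*(10*0) = 6*0 = 0)
u = 0
(s + b(-8))*u = (-1101 - 8)*0 = -1109*0 = 0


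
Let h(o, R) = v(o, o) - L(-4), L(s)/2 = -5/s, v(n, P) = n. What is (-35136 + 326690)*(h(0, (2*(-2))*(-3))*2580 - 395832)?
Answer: -117286926228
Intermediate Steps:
L(s) = -10/s (L(s) = 2*(-5/s) = -10/s)
h(o, R) = -5/2 + o (h(o, R) = o - (-10)/(-4) = o - (-10)*(-1)/4 = o - 1*5/2 = o - 5/2 = -5/2 + o)
(-35136 + 326690)*(h(0, (2*(-2))*(-3))*2580 - 395832) = (-35136 + 326690)*((-5/2 + 0)*2580 - 395832) = 291554*(-5/2*2580 - 395832) = 291554*(-6450 - 395832) = 291554*(-402282) = -117286926228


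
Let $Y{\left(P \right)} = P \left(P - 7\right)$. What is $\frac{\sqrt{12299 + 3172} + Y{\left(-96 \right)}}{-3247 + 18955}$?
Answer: $\frac{824}{1309} + \frac{3 \sqrt{191}}{5236} \approx 0.63741$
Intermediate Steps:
$Y{\left(P \right)} = P \left(-7 + P\right)$
$\frac{\sqrt{12299 + 3172} + Y{\left(-96 \right)}}{-3247 + 18955} = \frac{\sqrt{12299 + 3172} - 96 \left(-7 - 96\right)}{-3247 + 18955} = \frac{\sqrt{15471} - -9888}{15708} = \left(9 \sqrt{191} + 9888\right) \frac{1}{15708} = \left(9888 + 9 \sqrt{191}\right) \frac{1}{15708} = \frac{824}{1309} + \frac{3 \sqrt{191}}{5236}$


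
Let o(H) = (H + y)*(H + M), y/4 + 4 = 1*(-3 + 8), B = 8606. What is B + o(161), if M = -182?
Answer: 5141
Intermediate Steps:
y = 4 (y = -16 + 4*(1*(-3 + 8)) = -16 + 4*(1*5) = -16 + 4*5 = -16 + 20 = 4)
o(H) = (-182 + H)*(4 + H) (o(H) = (H + 4)*(H - 182) = (4 + H)*(-182 + H) = (-182 + H)*(4 + H))
B + o(161) = 8606 + (-728 + 161² - 178*161) = 8606 + (-728 + 25921 - 28658) = 8606 - 3465 = 5141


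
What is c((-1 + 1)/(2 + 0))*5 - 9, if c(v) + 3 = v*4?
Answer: -24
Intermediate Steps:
c(v) = -3 + 4*v (c(v) = -3 + v*4 = -3 + 4*v)
c((-1 + 1)/(2 + 0))*5 - 9 = (-3 + 4*((-1 + 1)/(2 + 0)))*5 - 9 = (-3 + 4*(0/2))*5 - 9 = (-3 + 4*(0*(1/2)))*5 - 9 = (-3 + 4*0)*5 - 9 = (-3 + 0)*5 - 9 = -3*5 - 9 = -15 - 9 = -24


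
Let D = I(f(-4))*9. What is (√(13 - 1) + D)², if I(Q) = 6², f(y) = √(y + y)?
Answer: 104988 + 1296*√3 ≈ 1.0723e+5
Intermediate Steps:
f(y) = √2*√y (f(y) = √(2*y) = √2*√y)
I(Q) = 36
D = 324 (D = 36*9 = 324)
(√(13 - 1) + D)² = (√(13 - 1) + 324)² = (√12 + 324)² = (2*√3 + 324)² = (324 + 2*√3)²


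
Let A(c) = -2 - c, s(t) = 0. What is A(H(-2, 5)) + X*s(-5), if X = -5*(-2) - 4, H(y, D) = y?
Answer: 0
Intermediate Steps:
X = 6 (X = 10 - 4 = 6)
A(H(-2, 5)) + X*s(-5) = (-2 - 1*(-2)) + 6*0 = (-2 + 2) + 0 = 0 + 0 = 0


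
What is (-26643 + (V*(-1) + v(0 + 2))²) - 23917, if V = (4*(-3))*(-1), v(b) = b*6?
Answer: -50560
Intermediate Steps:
v(b) = 6*b
V = 12 (V = -12*(-1) = 12)
(-26643 + (V*(-1) + v(0 + 2))²) - 23917 = (-26643 + (12*(-1) + 6*(0 + 2))²) - 23917 = (-26643 + (-12 + 6*2)²) - 23917 = (-26643 + (-12 + 12)²) - 23917 = (-26643 + 0²) - 23917 = (-26643 + 0) - 23917 = -26643 - 23917 = -50560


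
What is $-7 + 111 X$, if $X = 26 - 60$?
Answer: $-3781$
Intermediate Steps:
$X = -34$ ($X = 26 - 60 = -34$)
$-7 + 111 X = -7 + 111 \left(-34\right) = -7 - 3774 = -3781$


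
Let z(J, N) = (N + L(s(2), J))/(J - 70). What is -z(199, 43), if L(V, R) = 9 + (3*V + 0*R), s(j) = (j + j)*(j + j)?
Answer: -100/129 ≈ -0.77519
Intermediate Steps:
s(j) = 4*j² (s(j) = (2*j)*(2*j) = 4*j²)
L(V, R) = 9 + 3*V (L(V, R) = 9 + (3*V + 0) = 9 + 3*V)
z(J, N) = (57 + N)/(-70 + J) (z(J, N) = (N + (9 + 3*(4*2²)))/(J - 70) = (N + (9 + 3*(4*4)))/(-70 + J) = (N + (9 + 3*16))/(-70 + J) = (N + (9 + 48))/(-70 + J) = (N + 57)/(-70 + J) = (57 + N)/(-70 + J))
-z(199, 43) = -(57 + 43)/(-70 + 199) = -100/129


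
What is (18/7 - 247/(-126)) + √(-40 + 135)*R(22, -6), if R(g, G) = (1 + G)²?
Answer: 571/126 + 25*√95 ≈ 248.20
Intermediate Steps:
(18/7 - 247/(-126)) + √(-40 + 135)*R(22, -6) = (18/7 - 247/(-126)) + √(-40 + 135)*(1 - 6)² = (18*(⅐) - 247*(-1/126)) + √95*(-5)² = (18/7 + 247/126) + √95*25 = 571/126 + 25*√95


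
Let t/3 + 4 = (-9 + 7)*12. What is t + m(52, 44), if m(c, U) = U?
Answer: -40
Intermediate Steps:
t = -84 (t = -12 + 3*((-9 + 7)*12) = -12 + 3*(-2*12) = -12 + 3*(-24) = -12 - 72 = -84)
t + m(52, 44) = -84 + 44 = -40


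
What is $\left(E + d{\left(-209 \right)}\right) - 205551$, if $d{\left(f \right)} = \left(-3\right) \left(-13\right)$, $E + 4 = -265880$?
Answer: $-471396$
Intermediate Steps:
$E = -265884$ ($E = -4 - 265880 = -265884$)
$d{\left(f \right)} = 39$
$\left(E + d{\left(-209 \right)}\right) - 205551 = \left(-265884 + 39\right) - 205551 = -265845 - 205551 = -471396$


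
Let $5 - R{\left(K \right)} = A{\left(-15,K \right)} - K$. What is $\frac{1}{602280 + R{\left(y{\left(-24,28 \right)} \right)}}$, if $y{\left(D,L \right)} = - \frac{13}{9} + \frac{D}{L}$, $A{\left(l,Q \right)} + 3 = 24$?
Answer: $\frac{63}{37942487} \approx 1.6604 \cdot 10^{-6}$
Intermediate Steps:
$A{\left(l,Q \right)} = 21$ ($A{\left(l,Q \right)} = -3 + 24 = 21$)
$y{\left(D,L \right)} = - \frac{13}{9} + \frac{D}{L}$ ($y{\left(D,L \right)} = \left(-13\right) \frac{1}{9} + \frac{D}{L} = - \frac{13}{9} + \frac{D}{L}$)
$R{\left(K \right)} = -16 + K$ ($R{\left(K \right)} = 5 - \left(21 - K\right) = 5 + \left(-21 + K\right) = -16 + K$)
$\frac{1}{602280 + R{\left(y{\left(-24,28 \right)} \right)}} = \frac{1}{602280 - \left(\frac{157}{9} + \frac{6}{7}\right)} = \frac{1}{602280 - \frac{1153}{63}} = \frac{1}{\frac{37942487}{63}} = \frac{63}{37942487}$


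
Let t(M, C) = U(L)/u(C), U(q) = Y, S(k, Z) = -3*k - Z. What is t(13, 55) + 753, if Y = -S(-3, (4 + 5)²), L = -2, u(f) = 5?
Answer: 3837/5 ≈ 767.40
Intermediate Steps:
S(k, Z) = -Z - 3*k
Y = 72 (Y = -(-(4 + 5)² - 3*(-3)) = -(-1*9² + 9) = -(-1*81 + 9) = -(-81 + 9) = -1*(-72) = 72)
U(q) = 72
t(M, C) = 72/5
t(13, 55) + 753 = 72/5 + 753 = 3837/5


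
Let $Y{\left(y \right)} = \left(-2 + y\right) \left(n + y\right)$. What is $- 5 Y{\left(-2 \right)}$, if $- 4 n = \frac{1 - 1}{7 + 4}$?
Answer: $-40$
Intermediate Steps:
$n = 0$ ($n = - \frac{\left(1 - 1\right) \frac{1}{7 + 4}}{4} = - \frac{0 \cdot \frac{1}{11}}{4} = \left(- \frac{1}{4}\right) 0 = 0$)
$Y{\left(y \right)} = y \left(-2 + y\right)$ ($Y{\left(y \right)} = \left(-2 + y\right) \left(0 + y\right) = \left(-2 + y\right) y = y \left(-2 + y\right)$)
$- 5 Y{\left(-2 \right)} = - 5 \left(- 2 \left(-2 - 2\right)\right) = - 5 \left(\left(-2\right) \left(-4\right)\right) = \left(-5\right) 8 = -40$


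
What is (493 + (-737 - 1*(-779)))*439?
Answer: 234865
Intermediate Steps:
(493 + (-737 - 1*(-779)))*439 = (493 + (-737 + 779))*439 = (493 + 42)*439 = 535*439 = 234865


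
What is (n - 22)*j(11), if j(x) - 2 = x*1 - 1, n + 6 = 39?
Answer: 132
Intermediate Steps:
n = 33 (n = -6 + 39 = 33)
j(x) = 1 + x (j(x) = 2 + (x*1 - 1) = 2 + (x - 1) = 2 + (-1 + x) = 1 + x)
(n - 22)*j(11) = (33 - 22)*(1 + 11) = 11*12 = 132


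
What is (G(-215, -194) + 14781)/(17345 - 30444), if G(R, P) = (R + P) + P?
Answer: -14178/13099 ≈ -1.0824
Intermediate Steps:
G(R, P) = R + 2*P (G(R, P) = (P + R) + P = R + 2*P)
(G(-215, -194) + 14781)/(17345 - 30444) = ((-215 + 2*(-194)) + 14781)/(17345 - 30444) = ((-215 - 388) + 14781)/(-13099) = (-603 + 14781)*(-1/13099) = 14178*(-1/13099) = -14178/13099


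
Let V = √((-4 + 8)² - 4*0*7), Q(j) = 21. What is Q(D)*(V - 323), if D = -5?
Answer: -6699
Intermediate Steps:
V = 4 (V = √(4² + 0*7) = √(16 + 0) = √16 = 4)
Q(D)*(V - 323) = 21*(4 - 323) = 21*(-319) = -6699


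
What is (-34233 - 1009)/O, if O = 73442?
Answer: -17621/36721 ≈ -0.47986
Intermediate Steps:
(-34233 - 1009)/O = (-34233 - 1009)/73442 = -35242*1/73442 = -17621/36721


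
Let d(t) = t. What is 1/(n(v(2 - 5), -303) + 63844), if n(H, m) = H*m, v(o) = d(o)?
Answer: 1/64753 ≈ 1.5443e-5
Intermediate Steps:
v(o) = o
1/(n(v(2 - 5), -303) + 63844) = 1/((2 - 5)*(-303) + 63844) = 1/(-3*(-303) + 63844) = 1/(909 + 63844) = 1/64753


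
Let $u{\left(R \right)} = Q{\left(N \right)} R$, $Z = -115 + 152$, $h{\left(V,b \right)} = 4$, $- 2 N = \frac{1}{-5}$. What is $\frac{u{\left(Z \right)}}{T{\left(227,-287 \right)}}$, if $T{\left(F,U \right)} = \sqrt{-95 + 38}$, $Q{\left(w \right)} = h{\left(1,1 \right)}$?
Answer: $- \frac{148 i \sqrt{57}}{57} \approx - 19.603 i$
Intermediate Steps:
$N = \frac{1}{10}$ ($N = - \frac{1}{2 \left(-5\right)} = \left(- \frac{1}{2}\right) \left(- \frac{1}{5}\right) = \frac{1}{10} \approx 0.1$)
$Q{\left(w \right)} = 4$
$T{\left(F,U \right)} = i \sqrt{57}$ ($T{\left(F,U \right)} = \sqrt{-57} = i \sqrt{57}$)
$Z = 37$
$u{\left(R \right)} = 4 R$
$\frac{u{\left(Z \right)}}{T{\left(227,-287 \right)}} = \frac{4 \cdot 37}{i \sqrt{57}} = 148 \left(- \frac{i \sqrt{57}}{57}\right) = - \frac{148 i \sqrt{57}}{57}$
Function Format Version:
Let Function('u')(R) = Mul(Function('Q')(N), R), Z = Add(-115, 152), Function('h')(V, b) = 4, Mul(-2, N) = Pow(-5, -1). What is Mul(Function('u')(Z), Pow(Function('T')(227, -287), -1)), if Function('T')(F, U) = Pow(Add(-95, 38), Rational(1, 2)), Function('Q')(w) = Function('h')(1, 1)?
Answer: Mul(Rational(-148, 57), I, Pow(57, Rational(1, 2))) ≈ Mul(-19.603, I)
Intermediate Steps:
N = Rational(1, 10) (N = Mul(Rational(-1, 2), Pow(-5, -1)) = Mul(Rational(-1, 2), Rational(-1, 5)) = Rational(1, 10) ≈ 0.10000)
Function('Q')(w) = 4
Function('T')(F, U) = Mul(I, Pow(57, Rational(1, 2))) (Function('T')(F, U) = Pow(-57, Rational(1, 2)) = Mul(I, Pow(57, Rational(1, 2))))
Z = 37
Function('u')(R) = Mul(4, R)
Mul(Function('u')(Z), Pow(Function('T')(227, -287), -1)) = Mul(Mul(4, 37), Pow(Mul(I, Pow(57, Rational(1, 2))), -1)) = Mul(148, Mul(Rational(-1, 57), I, Pow(57, Rational(1, 2)))) = Mul(Rational(-148, 57), I, Pow(57, Rational(1, 2)))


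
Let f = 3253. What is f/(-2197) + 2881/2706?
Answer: -2473061/5945082 ≈ -0.41598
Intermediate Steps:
f/(-2197) + 2881/2706 = 3253/(-2197) + 2881/2706 = 3253*(-1/2197) + 2881*(1/2706) = -3253/2197 + 2881/2706 = -2473061/5945082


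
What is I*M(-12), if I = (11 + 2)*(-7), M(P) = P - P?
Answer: 0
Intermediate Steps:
M(P) = 0
I = -91 (I = 13*(-7) = -91)
I*M(-12) = -91*0 = 0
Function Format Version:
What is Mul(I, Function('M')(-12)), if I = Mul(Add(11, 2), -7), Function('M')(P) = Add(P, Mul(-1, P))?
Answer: 0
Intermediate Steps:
Function('M')(P) = 0
I = -91 (I = Mul(13, -7) = -91)
Mul(I, Function('M')(-12)) = Mul(-91, 0) = 0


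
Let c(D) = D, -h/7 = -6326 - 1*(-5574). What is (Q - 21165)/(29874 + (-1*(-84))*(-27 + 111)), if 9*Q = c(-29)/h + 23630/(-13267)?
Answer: -4434372891581/7737295295520 ≈ -0.57312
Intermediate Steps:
h = 5264 (h = -7*(-6326 - 1*(-5574)) = -7*(-6326 + 5574) = -7*(-752) = 5264)
Q = -41591021/209512464 (Q = (-29/5264 + 23630/(-13267))/9 = (-29*1/5264 + 23630*(-1/13267))/9 = (-29/5264 - 23630/13267)/9 = (⅑)*(-124773063/69837488) = -41591021/209512464 ≈ -0.19851)
(Q - 21165)/(29874 + (-1*(-84))*(-27 + 111)) = (-41591021/209512464 - 21165)/(29874 + (-1*(-84))*(-27 + 111)) = -4434372891581/(209512464*(29874 + 84*84)) = -4434372891581/(209512464*(29874 + 7056)) = -4434372891581/209512464/36930 = -4434372891581/209512464*1/36930 = -4434372891581/7737295295520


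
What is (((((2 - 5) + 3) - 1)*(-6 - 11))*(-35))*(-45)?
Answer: 26775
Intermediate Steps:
(((((2 - 5) + 3) - 1)*(-6 - 11))*(-35))*(-45) = ((((-3 + 3) - 1)*(-17))*(-35))*(-45) = (((0 - 1)*(-17))*(-35))*(-45) = (-1*(-17)*(-35))*(-45) = (17*(-35))*(-45) = -595*(-45) = 26775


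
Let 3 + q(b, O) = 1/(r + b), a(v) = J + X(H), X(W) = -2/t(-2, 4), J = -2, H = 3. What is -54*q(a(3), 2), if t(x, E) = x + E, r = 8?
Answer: 756/5 ≈ 151.20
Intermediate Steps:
t(x, E) = E + x
X(W) = -1 (X(W) = -2/(4 - 2) = -2/2 = -2*1/2 = -1)
a(v) = -3 (a(v) = -2 - 1 = -3)
q(b, O) = -3 + 1/(8 + b)
-54*q(a(3), 2) = -54*(-23 - 3*(-3))/(8 - 3) = -54*(-23 + 9)/5 = -54*(-14)/5 = -54*(-14/5) = 756/5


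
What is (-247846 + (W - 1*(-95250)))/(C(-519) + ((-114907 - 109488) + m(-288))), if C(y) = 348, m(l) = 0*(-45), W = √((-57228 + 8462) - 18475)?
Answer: 152596/224047 - I*√67241/224047 ≈ 0.68109 - 0.0011574*I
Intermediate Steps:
W = I*√67241 (W = √(-48766 - 18475) = √(-67241) = I*√67241 ≈ 259.31*I)
m(l) = 0
(-247846 + (W - 1*(-95250)))/(C(-519) + ((-114907 - 109488) + m(-288))) = (-247846 + (I*√67241 - 1*(-95250)))/(348 + ((-114907 - 109488) + 0)) = (-247846 + (I*√67241 + 95250))/(348 + (-224395 + 0)) = (-247846 + (95250 + I*√67241))/(348 - 224395) = (-152596 + I*√67241)/(-224047) = (-152596 + I*√67241)*(-1/224047) = 152596/224047 - I*√67241/224047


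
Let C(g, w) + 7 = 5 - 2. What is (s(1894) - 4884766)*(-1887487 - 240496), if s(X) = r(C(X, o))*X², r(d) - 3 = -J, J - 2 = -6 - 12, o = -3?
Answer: -134643268267794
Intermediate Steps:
C(g, w) = -4 (C(g, w) = -7 + (5 - 2) = -7 + 3 = -4)
J = -16 (J = 2 + (-6 - 12) = 2 - 18 = -16)
r(d) = 19 (r(d) = 3 - 1*(-16) = 3 + 16 = 19)
s(X) = 19*X²
(s(1894) - 4884766)*(-1887487 - 240496) = (19*1894² - 4884766)*(-1887487 - 240496) = (19*3587236 - 4884766)*(-2127983) = (68157484 - 4884766)*(-2127983) = 63272718*(-2127983) = -134643268267794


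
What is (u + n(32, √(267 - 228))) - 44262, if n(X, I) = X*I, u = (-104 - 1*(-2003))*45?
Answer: 41193 + 32*√39 ≈ 41393.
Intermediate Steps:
u = 85455 (u = (-104 + 2003)*45 = 1899*45 = 85455)
n(X, I) = I*X
(u + n(32, √(267 - 228))) - 44262 = (85455 + √(267 - 228)*32) - 44262 = (85455 + √39*32) - 44262 = (85455 + 32*√39) - 44262 = 41193 + 32*√39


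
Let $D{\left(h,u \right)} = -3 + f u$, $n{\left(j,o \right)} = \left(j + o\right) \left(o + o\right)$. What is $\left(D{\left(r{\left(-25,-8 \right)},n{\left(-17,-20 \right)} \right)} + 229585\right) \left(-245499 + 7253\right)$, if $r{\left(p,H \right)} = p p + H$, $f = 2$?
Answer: $-55402201332$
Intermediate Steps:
$n{\left(j,o \right)} = 2 o \left(j + o\right)$ ($n{\left(j,o \right)} = \left(j + o\right) 2 o = 2 o \left(j + o\right)$)
$r{\left(p,H \right)} = H + p^{2}$ ($r{\left(p,H \right)} = p^{2} + H = H + p^{2}$)
$D{\left(h,u \right)} = -3 + 2 u$
$\left(D{\left(r{\left(-25,-8 \right)},n{\left(-17,-20 \right)} \right)} + 229585\right) \left(-245499 + 7253\right) = \left(\left(-3 + 2 \cdot 2 \left(-20\right) \left(-17 - 20\right)\right) + 229585\right) \left(-245499 + 7253\right) = \left(\left(-3 + 2 \cdot 2 \left(-20\right) \left(-37\right)\right) + 229585\right) \left(-238246\right) = \left(\left(-3 + 2 \cdot 1480\right) + 229585\right) \left(-238246\right) = \left(\left(-3 + 2960\right) + 229585\right) \left(-238246\right) = \left(2957 + 229585\right) \left(-238246\right) = 232542 \left(-238246\right) = -55402201332$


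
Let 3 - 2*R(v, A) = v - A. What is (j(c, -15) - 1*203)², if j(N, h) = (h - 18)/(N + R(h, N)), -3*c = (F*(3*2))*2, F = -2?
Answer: 2050624/49 ≈ 41850.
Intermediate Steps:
R(v, A) = 3/2 + A/2 - v/2 (R(v, A) = 3/2 - (v - A)/2 = 3/2 + (A/2 - v/2) = 3/2 + A/2 - v/2)
c = 8 (c = -(-6*2)*2/3 = -(-2*6)*2/3 = -(-4)*2 = -⅓*(-24) = 8)
j(N, h) = (-18 + h)/(3/2 - h/2 + 3*N/2) (j(N, h) = (h - 18)/(N + (3/2 + N/2 - h/2)) = (-18 + h)/(3/2 - h/2 + 3*N/2))
(j(c, -15) - 1*203)² = (2*(-18 - 15)/(3 - 1*(-15) + 3*8) - 1*203)² = (2*(-33)/(3 + 15 + 24) - 203)² = (2*(-33)/42 - 203)² = (2*(1/42)*(-33) - 203)² = (-11/7 - 203)² = (-1432/7)² = 2050624/49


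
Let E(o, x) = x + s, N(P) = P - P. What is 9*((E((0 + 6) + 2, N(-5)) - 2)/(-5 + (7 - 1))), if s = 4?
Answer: 18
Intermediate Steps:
N(P) = 0
E(o, x) = 4 + x (E(o, x) = x + 4 = 4 + x)
9*((E((0 + 6) + 2, N(-5)) - 2)/(-5 + (7 - 1))) = 9*(((4 + 0) - 2)/(-5 + (7 - 1))) = 9*((4 - 2)/(-5 + 6)) = 9*(2/1) = 9*(2*1) = 9*2 = 18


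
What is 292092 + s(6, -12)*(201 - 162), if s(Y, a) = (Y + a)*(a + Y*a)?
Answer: 311748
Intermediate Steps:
292092 + s(6, -12)*(201 - 162) = 292092 + (-12*(6 - 12 + 6² + 6*(-12)))*(201 - 162) = 292092 - 12*(6 - 12 + 36 - 72)*39 = 292092 - 12*(-42)*39 = 292092 + 504*39 = 292092 + 19656 = 311748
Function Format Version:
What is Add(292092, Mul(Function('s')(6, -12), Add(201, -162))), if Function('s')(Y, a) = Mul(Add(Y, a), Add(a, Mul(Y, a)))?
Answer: 311748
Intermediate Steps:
Add(292092, Mul(Function('s')(6, -12), Add(201, -162))) = Add(292092, Mul(Mul(-12, Add(6, -12, Pow(6, 2), Mul(6, -12))), Add(201, -162))) = Add(292092, Mul(Mul(-12, Add(6, -12, 36, -72)), 39)) = Add(292092, Mul(Mul(-12, -42), 39)) = Add(292092, Mul(504, 39)) = Add(292092, 19656) = 311748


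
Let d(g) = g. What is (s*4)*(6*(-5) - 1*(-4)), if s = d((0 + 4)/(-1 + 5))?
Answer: -104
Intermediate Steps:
s = 1 (s = (0 + 4)/(-1 + 5) = 4/4 = 4*(1/4) = 1)
(s*4)*(6*(-5) - 1*(-4)) = (1*4)*(6*(-5) - 1*(-4)) = 4*(-30 + 4) = 4*(-26) = -104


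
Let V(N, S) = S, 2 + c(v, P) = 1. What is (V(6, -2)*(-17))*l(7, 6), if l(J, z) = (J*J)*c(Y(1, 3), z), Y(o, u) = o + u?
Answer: -1666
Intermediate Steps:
c(v, P) = -1 (c(v, P) = -2 + 1 = -1)
l(J, z) = -J**2 (l(J, z) = (J*J)*(-1) = J**2*(-1) = -J**2)
(V(6, -2)*(-17))*l(7, 6) = (-2*(-17))*(-1*7**2) = 34*(-1*49) = 34*(-49) = -1666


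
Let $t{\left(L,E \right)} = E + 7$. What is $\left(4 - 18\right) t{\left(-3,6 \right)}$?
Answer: $-182$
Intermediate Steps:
$t{\left(L,E \right)} = 7 + E$
$\left(4 - 18\right) t{\left(-3,6 \right)} = \left(4 - 18\right) \left(7 + 6\right) = \left(4 - 18\right) 13 = \left(-14\right) 13 = -182$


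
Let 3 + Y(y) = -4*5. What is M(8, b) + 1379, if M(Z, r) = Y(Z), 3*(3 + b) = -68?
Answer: 1356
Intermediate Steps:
b = -77/3 (b = -3 + (1/3)*(-68) = -3 - 68/3 = -77/3 ≈ -25.667)
Y(y) = -23 (Y(y) = -3 - 4*5 = -3 - 20 = -23)
M(Z, r) = -23
M(8, b) + 1379 = -23 + 1379 = 1356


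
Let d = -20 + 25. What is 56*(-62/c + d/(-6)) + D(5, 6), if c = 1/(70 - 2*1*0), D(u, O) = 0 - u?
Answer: -729275/3 ≈ -2.4309e+5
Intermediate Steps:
D(u, O) = -u
d = 5
c = 1/70 (c = 1/(70 - 2*0) = 1/(70 + 0) = 1/70 ≈ 0.014286)
56*(-62/c + d/(-6)) + D(5, 6) = 56*(-62/1/70 + 5/(-6)) - 1*5 = 56*(-62*70 + 5*(-⅙)) - 5 = 56*(-4340 - ⅚) - 5 = 56*(-26045/6) - 5 = -729260/3 - 5 = -729275/3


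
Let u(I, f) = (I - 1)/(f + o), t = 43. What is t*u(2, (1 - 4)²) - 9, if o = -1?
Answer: -29/8 ≈ -3.6250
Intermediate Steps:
u(I, f) = (-1 + I)/(-1 + f) (u(I, f) = (I - 1)/(f - 1) = (-1 + I)/(-1 + f))
t*u(2, (1 - 4)²) - 9 = 43*((-1 + 2)/(-1 + (1 - 4)²)) - 9 = 43*(1/(-1 + (-3)²)) - 9 = 43*(1/(-1 + 9)) - 9 = 43*(1/8) - 9 = 43*((⅛)*1) - 9 = 43*(⅛) - 9 = 43/8 - 9 = -29/8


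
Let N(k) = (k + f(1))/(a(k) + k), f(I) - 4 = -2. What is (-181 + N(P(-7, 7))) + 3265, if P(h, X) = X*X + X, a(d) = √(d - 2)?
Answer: 4754068/1541 - 87*√6/1541 ≈ 3084.9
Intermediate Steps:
a(d) = √(-2 + d)
P(h, X) = X + X² (P(h, X) = X² + X = X + X²)
f(I) = 2 (f(I) = 4 - 2 = 2)
N(k) = (2 + k)/(k + √(-2 + k)) (N(k) = (k + 2)/(√(-2 + k) + k) = (2 + k)/(k + √(-2 + k)))
(-181 + N(P(-7, 7))) + 3265 = (-181 + (2 + 7*(1 + 7))/(7*(1 + 7) + √(-2 + 7*(1 + 7)))) + 3265 = (-181 + (2 + 7*8)/(7*8 + √(-2 + 7*8))) + 3265 = (-181 + (2 + 56)/(56 + √(-2 + 56))) + 3265 = (-181 + 58/(56 + √54)) + 3265 = (-181 + 58/(56 + 3*√6)) + 3265 = 3084 + 58/(56 + 3*√6)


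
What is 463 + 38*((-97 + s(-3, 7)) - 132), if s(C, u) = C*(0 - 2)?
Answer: -8011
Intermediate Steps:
s(C, u) = -2*C (s(C, u) = C*(-2) = -2*C)
463 + 38*((-97 + s(-3, 7)) - 132) = 463 + 38*((-97 - 2*(-3)) - 132) = 463 + 38*((-97 + 6) - 132) = 463 + 38*(-91 - 132) = 463 + 38*(-223) = 463 - 8474 = -8011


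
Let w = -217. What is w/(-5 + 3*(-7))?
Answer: 217/26 ≈ 8.3462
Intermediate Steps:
w/(-5 + 3*(-7)) = -217/(-5 + 3*(-7)) = -217/(-5 - 21) = -217/(-26) = -217*(-1/26) = 217/26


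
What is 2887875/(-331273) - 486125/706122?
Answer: -2200232157875/233919153306 ≈ -9.4059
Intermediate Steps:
2887875/(-331273) - 486125/706122 = 2887875*(-1/331273) - 486125*1/706122 = -2887875/331273 - 486125/706122 = -2200232157875/233919153306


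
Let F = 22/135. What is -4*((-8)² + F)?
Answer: -34648/135 ≈ -256.65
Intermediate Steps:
F = 22/135 (F = 22*(1/135) = 22/135 ≈ 0.16296)
-4*((-8)² + F) = -4*((-8)² + 22/135) = -4*(64 + 22/135) = -4*8662/135 = -34648/135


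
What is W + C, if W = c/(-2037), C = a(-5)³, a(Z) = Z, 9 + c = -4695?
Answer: -11901/97 ≈ -122.69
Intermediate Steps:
c = -4704 (c = -9 - 4695 = -4704)
C = -125 (C = (-5)³ = -125)
W = 224/97 (W = -4704/(-2037) = -4704*(-1/2037) = 224/97 ≈ 2.3093)
W + C = 224/97 - 125 = -11901/97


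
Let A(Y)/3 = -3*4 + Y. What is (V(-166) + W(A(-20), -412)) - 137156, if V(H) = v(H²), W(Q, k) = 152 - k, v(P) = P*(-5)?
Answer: -274372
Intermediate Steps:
A(Y) = -36 + 3*Y (A(Y) = 3*(-3*4 + Y) = 3*(-12 + Y) = -36 + 3*Y)
v(P) = -5*P
V(H) = -5*H²
(V(-166) + W(A(-20), -412)) - 137156 = (-5*(-166)² + (152 - 1*(-412))) - 137156 = (-5*27556 + (152 + 412)) - 137156 = (-137780 + 564) - 137156 = -137216 - 137156 = -274372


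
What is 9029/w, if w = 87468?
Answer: 9029/87468 ≈ 0.10323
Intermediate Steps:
9029/w = 9029/87468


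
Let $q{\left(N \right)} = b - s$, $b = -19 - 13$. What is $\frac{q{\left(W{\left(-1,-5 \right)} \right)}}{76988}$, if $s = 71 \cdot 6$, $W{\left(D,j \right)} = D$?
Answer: $- \frac{229}{38494} \approx -0.005949$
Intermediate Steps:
$b = -32$ ($b = -19 - 13 = -32$)
$s = 426$
$q{\left(N \right)} = -458$ ($q{\left(N \right)} = -32 - 426 = -458$)
$\frac{q{\left(W{\left(-1,-5 \right)} \right)}}{76988} = - \frac{458}{76988} = \left(-458\right) \frac{1}{76988} = - \frac{229}{38494}$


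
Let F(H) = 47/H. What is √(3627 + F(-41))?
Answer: 2*√1523765/41 ≈ 60.215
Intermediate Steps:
√(3627 + F(-41)) = √(3627 + 47/(-41)) = √(3627 + 47*(-1/41)) = √(3627 - 47/41) = √(148660/41) = 2*√1523765/41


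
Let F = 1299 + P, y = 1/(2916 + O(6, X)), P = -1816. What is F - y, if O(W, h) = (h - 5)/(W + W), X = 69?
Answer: -4530991/8764 ≈ -517.00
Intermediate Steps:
O(W, h) = (-5 + h)/(2*W) (O(W, h) = (-5 + h)/((2*W)) = (-5 + h)*(1/(2*W)) = (-5 + h)/(2*W))
y = 3/8764 (y = 1/(2916 + (1/2)*(-5 + 69)/6) = 1/(2916 + (1/2)*(1/6)*64) = 1/(2916 + 16/3) = 1/(8764/3) = 3/8764 ≈ 0.00034231)
F = -517 (F = 1299 - 1816 = -517)
F - y = -517 - 1*3/8764 = -517 - 3/8764 = -4530991/8764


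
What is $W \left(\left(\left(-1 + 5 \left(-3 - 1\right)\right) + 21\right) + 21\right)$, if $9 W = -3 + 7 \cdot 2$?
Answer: $\frac{77}{3} \approx 25.667$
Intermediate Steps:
$W = \frac{11}{9}$ ($W = \frac{-3 + 7 \cdot 2}{9} = \frac{-3 + 14}{9} = \frac{1}{9} \cdot 11 = \frac{11}{9} \approx 1.2222$)
$W \left(\left(\left(-1 + 5 \left(-3 - 1\right)\right) + 21\right) + 21\right) = \frac{11 \left(\left(\left(-1 + 5 \left(-3 - 1\right)\right) + 21\right) + 21\right)}{9} = \frac{11 \left(\left(\left(-1 + 5 \left(-4\right)\right) + 21\right) + 21\right)}{9} = \frac{11 \left(\left(\left(-1 - 20\right) + 21\right) + 21\right)}{9} = \frac{11 \left(\left(-21 + 21\right) + 21\right)}{9} = \frac{11 \left(0 + 21\right)}{9} = \frac{11}{9} \cdot 21 = \frac{77}{3}$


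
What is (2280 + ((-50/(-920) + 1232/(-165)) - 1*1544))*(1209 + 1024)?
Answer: 2245172083/1380 ≈ 1.6269e+6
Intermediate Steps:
(2280 + ((-50/(-920) + 1232/(-165)) - 1*1544))*(1209 + 1024) = (2280 + ((-50*(-1/920) + 1232*(-1/165)) - 1544))*2233 = (2280 + ((5/92 - 112/15) - 1544))*2233 = (2280 + (-10229/1380 - 1544))*2233 = (2280 - 2140949/1380)*2233 = (1005451/1380)*2233 = 2245172083/1380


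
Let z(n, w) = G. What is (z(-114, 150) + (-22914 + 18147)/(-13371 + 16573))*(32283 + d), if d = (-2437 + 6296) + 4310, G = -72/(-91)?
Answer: -4110995178/145691 ≈ -28217.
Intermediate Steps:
G = 72/91 (G = -72*(-1/91) = 72/91 ≈ 0.79121)
d = 8169 (d = 3859 + 4310 = 8169)
z(n, w) = 72/91
(z(-114, 150) + (-22914 + 18147)/(-13371 + 16573))*(32283 + d) = (72/91 + (-22914 + 18147)/(-13371 + 16573))*(32283 + 8169) = (72/91 - 4767/3202)*40452 = -203253/291382*40452 = -4110995178/145691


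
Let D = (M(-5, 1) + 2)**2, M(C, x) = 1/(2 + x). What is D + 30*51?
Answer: 13819/9 ≈ 1535.4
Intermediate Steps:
D = 49/9 (D = (1/(2 + 1) + 2)**2 = (1/3 + 2)**2 = (7/3)**2 = 49/9 ≈ 5.4444)
D + 30*51 = 49/9 + 30*51 = 49/9 + 1530 = 13819/9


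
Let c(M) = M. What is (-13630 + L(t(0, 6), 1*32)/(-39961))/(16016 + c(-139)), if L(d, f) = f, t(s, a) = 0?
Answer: -544668462/634460797 ≈ -0.85847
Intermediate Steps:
(-13630 + L(t(0, 6), 1*32)/(-39961))/(16016 + c(-139)) = (-13630 + (1*32)/(-39961))/(16016 - 139) = (-13630 + 32*(-1/39961))/15877 = (-13630 - 32/39961)*(1/15877) = -544668462/39961*1/15877 = -544668462/634460797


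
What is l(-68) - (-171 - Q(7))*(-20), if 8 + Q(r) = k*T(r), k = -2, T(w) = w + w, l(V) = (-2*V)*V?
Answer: -11948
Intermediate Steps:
l(V) = -2*V²
T(w) = 2*w
Q(r) = -8 - 4*r
l(-68) - (-171 - Q(7))*(-20) = -2*(-68)² - (-171 - (-8 - 4*7))*(-20) = -2*4624 - (-171 - (-8 - 28))*(-20) = -9248 - (-171 - 1*(-36))*(-20) = -9248 - (-171 + 36)*(-20) = -9248 - (-135)*(-20) = -9248 - 1*2700 = -9248 - 2700 = -11948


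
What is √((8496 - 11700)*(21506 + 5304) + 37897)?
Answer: I*√85861343 ≈ 9266.1*I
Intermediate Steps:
√((8496 - 11700)*(21506 + 5304) + 37897) = √(-3204*26810 + 37897) = √(-85899240 + 37897) = √(-85861343) = I*√85861343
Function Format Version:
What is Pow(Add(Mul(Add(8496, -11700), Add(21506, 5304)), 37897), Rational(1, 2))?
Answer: Mul(I, Pow(85861343, Rational(1, 2))) ≈ Mul(9266.1, I)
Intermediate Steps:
Pow(Add(Mul(Add(8496, -11700), Add(21506, 5304)), 37897), Rational(1, 2)) = Pow(Add(Mul(-3204, 26810), 37897), Rational(1, 2)) = Pow(Add(-85899240, 37897), Rational(1, 2)) = Pow(-85861343, Rational(1, 2)) = Mul(I, Pow(85861343, Rational(1, 2)))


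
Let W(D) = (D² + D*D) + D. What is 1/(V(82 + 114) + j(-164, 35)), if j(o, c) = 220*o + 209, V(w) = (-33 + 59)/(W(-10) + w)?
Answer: -193/6923090 ≈ -2.7878e-5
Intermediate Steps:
W(D) = D + 2*D² (W(D) = (D² + D²) + D = 2*D² + D = D + 2*D²)
V(w) = 26/(190 + w) (V(w) = (-33 + 59)/(-10*(1 + 2*(-10)) + w) = 26/(-10*(1 - 20) + w) = 26/(-10*(-19) + w) = 26/(190 + w))
j(o, c) = 209 + 220*o
1/(V(82 + 114) + j(-164, 35)) = 1/(26/(190 + (82 + 114)) + (209 + 220*(-164))) = 1/(26/(190 + 196) + (209 - 36080)) = 1/(26/386 - 35871) = 1/(26*(1/386) - 35871) = 1/(13/193 - 35871) = 1/(-6923090/193) = -193/6923090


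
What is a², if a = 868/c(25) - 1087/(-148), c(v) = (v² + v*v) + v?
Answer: 2293374043321/35607690000 ≈ 64.407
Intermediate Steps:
c(v) = v + 2*v² (c(v) = (v² + v²) + v = 2*v² + v = v + 2*v²)
a = 1514389/188700 (a = 868/((25*(1 + 2*25))) - 1087/(-148) = 868/((25*(1 + 50))) - 1087*(-1/148) = 868/((25*51)) + 1087/148 = 868/1275 + 1087/148 = 1514389/188700 ≈ 8.0254)
a² = (1514389/188700)² = 2293374043321/35607690000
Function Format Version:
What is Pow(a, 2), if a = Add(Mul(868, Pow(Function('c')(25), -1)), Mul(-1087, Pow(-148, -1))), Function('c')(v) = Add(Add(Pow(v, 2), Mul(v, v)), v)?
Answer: Rational(2293374043321, 35607690000) ≈ 64.407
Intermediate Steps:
Function('c')(v) = Add(v, Mul(2, Pow(v, 2))) (Function('c')(v) = Add(Add(Pow(v, 2), Pow(v, 2)), v) = Add(Mul(2, Pow(v, 2)), v) = Add(v, Mul(2, Pow(v, 2))))
a = Rational(1514389, 188700) (a = Add(Mul(868, Pow(Mul(25, Add(1, Mul(2, 25))), -1)), Mul(-1087, Pow(-148, -1))) = Add(Mul(868, Pow(Mul(25, Add(1, 50)), -1)), Mul(-1087, Rational(-1, 148))) = Add(Mul(868, Pow(Mul(25, 51), -1)), Rational(1087, 148)) = Add(Mul(868, Pow(1275, -1)), Rational(1087, 148)) = Add(Mul(868, Rational(1, 1275)), Rational(1087, 148)) = Add(Rational(868, 1275), Rational(1087, 148)) = Rational(1514389, 188700) ≈ 8.0254)
Pow(a, 2) = Pow(Rational(1514389, 188700), 2) = Rational(2293374043321, 35607690000)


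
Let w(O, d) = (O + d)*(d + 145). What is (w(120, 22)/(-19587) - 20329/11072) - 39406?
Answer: -8546532150715/216867264 ≈ -39409.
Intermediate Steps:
w(O, d) = (145 + d)*(O + d) (w(O, d) = (O + d)*(145 + d) = (145 + d)*(O + d))
(w(120, 22)/(-19587) - 20329/11072) - 39406 = ((22**2 + 145*120 + 145*22 + 120*22)/(-19587) - 20329/11072) - 39406 = ((484 + 17400 + 3190 + 2640)*(-1/19587) - 20329*1/11072) - 39406 = (23714*(-1/19587) - 20329/11072) - 39406 = (-23714/19587 - 20329/11072) - 39406 = -660745531/216867264 - 39406 = -8546532150715/216867264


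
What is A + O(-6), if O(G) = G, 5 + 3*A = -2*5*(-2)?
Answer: -1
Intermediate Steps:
A = 5 (A = -5/3 + (-2*5*(-2))/3 = -5/3 + (-10*(-2))/3 = -5/3 + (⅓)*20 = -5/3 + 20/3 = 5)
A + O(-6) = 5 - 6 = -1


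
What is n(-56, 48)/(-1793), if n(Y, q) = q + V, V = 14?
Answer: -62/1793 ≈ -0.034579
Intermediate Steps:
n(Y, q) = 14 + q (n(Y, q) = q + 14 = 14 + q)
n(-56, 48)/(-1793) = (14 + 48)/(-1793) = 62*(-1/1793) = -62/1793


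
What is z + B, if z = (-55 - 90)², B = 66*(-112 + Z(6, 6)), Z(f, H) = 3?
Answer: 13831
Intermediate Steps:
B = -7194 (B = 66*(-112 + 3) = 66*(-109) = -7194)
z = 21025 (z = (-145)² = 21025)
z + B = 21025 - 7194 = 13831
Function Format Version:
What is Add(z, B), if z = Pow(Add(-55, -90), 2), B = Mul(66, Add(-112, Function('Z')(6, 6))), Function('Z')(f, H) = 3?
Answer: 13831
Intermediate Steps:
B = -7194 (B = Mul(66, Add(-112, 3)) = Mul(66, -109) = -7194)
z = 21025 (z = Pow(-145, 2) = 21025)
Add(z, B) = Add(21025, -7194) = 13831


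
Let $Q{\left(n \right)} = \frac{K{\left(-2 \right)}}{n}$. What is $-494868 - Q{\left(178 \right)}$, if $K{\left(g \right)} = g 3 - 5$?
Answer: $- \frac{88086493}{178} \approx -4.9487 \cdot 10^{5}$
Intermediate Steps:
$K{\left(g \right)} = -5 + 3 g$ ($K{\left(g \right)} = 3 g - 5 = -5 + 3 g$)
$Q{\left(n \right)} = - \frac{11}{n}$ ($Q{\left(n \right)} = \frac{-5 + 3 \left(-2\right)}{n} = \frac{-5 - 6}{n} = - \frac{11}{n}$)
$-494868 - Q{\left(178 \right)} = -494868 - - \frac{11}{178} = -494868 + \frac{11}{178} = - \frac{88086493}{178}$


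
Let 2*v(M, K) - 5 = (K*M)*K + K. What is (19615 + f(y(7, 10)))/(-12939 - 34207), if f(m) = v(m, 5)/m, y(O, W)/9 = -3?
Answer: -1059875/2545884 ≈ -0.41631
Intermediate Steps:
y(O, W) = -27 (y(O, W) = 9*(-3) = -27)
v(M, K) = 5/2 + K/2 + M*K²/2 (v(M, K) = 5/2 + ((K*M)*K + K)/2 = 5/2 + (M*K² + K)/2 = 5/2 + (K + M*K²)/2 = 5/2 + (K/2 + M*K²/2) = 5/2 + K/2 + M*K²/2)
f(m) = (5 + 25*m/2)/m (f(m) = (5/2 + (½)*5 + (½)*m*5²)/m = (5/2 + 5/2 + (½)*m*25)/m = (5/2 + 5/2 + 25*m/2)/m = (5 + 25*m/2)/m)
(19615 + f(y(7, 10)))/(-12939 - 34207) = (19615 + (25/2 + 5/(-27)))/(-12939 - 34207) = (19615 + (25/2 + 5*(-1/27)))/(-47146) = (19615 + (25/2 - 5/27))*(-1/47146) = (19615 + 665/54)*(-1/47146) = (1059875/54)*(-1/47146) = -1059875/2545884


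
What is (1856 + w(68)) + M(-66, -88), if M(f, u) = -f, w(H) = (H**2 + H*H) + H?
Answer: 11238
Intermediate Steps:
w(H) = H + 2*H**2 (w(H) = (H**2 + H**2) + H = 2*H**2 + H = H + 2*H**2)
(1856 + w(68)) + M(-66, -88) = (1856 + 68*(1 + 2*68)) - 1*(-66) = (1856 + 68*(1 + 136)) + 66 = (1856 + 68*137) + 66 = (1856 + 9316) + 66 = 11172 + 66 = 11238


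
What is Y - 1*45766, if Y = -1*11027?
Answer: -56793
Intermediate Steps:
Y = -11027
Y - 1*45766 = -11027 - 1*45766 = -11027 - 45766 = -56793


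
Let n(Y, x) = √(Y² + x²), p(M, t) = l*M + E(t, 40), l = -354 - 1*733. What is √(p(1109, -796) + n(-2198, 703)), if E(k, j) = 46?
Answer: √(-1205437 + √5325413) ≈ 1096.9*I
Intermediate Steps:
l = -1087 (l = -354 - 733 = -1087)
p(M, t) = 46 - 1087*M (p(M, t) = -1087*M + 46 = 46 - 1087*M)
√(p(1109, -796) + n(-2198, 703)) = √((46 - 1087*1109) + √((-2198)² + 703²)) = √((46 - 1205483) + √(4831204 + 494209)) = √(-1205437 + √5325413)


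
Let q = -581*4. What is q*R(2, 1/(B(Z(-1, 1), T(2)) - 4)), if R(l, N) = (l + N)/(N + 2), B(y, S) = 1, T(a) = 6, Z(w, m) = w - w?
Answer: -2324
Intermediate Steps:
Z(w, m) = 0
q = -2324
R(l, N) = (N + l)/(2 + N)
q*R(2, 1/(B(Z(-1, 1), T(2)) - 4)) = -2324*(1/(1 - 4) + 2)/(2 + 1/(1 - 4)) = -2324*(1/(-3) + 2)/(2 + 1/(-3)) = -2324*(-⅓ + 2)/(2 - ⅓) = -2324*5/(5/3*3) = -6972*5/(5*3) = -2324*1 = -2324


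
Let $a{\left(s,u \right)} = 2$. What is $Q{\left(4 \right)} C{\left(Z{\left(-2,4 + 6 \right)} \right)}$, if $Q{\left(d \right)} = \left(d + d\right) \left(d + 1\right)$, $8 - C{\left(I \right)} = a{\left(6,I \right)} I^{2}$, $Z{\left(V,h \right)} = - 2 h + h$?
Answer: $-7680$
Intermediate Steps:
$Z{\left(V,h \right)} = - h$
$C{\left(I \right)} = 8 - 2 I^{2}$
$Q{\left(d \right)} = 2 d \left(1 + d\right)$
$Q{\left(4 \right)} C{\left(Z{\left(-2,4 + 6 \right)} \right)} = 2 \cdot 4 \left(1 + 4\right) \left(8 - 2 \left(- (4 + 6)\right)^{2}\right) = 2 \cdot 4 \cdot 5 \left(8 - 2 \left(\left(-1\right) 10\right)^{2}\right) = 40 \left(8 - 2 \left(-10\right)^{2}\right) = 40 \left(8 - 200\right) = 40 \left(-192\right) = -7680$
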